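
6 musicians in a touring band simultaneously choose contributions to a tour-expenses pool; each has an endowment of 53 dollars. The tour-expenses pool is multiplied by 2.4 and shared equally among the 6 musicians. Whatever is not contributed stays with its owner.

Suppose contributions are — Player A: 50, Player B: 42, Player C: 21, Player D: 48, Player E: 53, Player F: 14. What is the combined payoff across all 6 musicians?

Total contributed: 50 + 42 + 21 + 48 + 53 + 14 = 228; total kept: 6 × 53 − 228 = 90.
The tour-expenses pool pays out 2.4 × 228 = 547.20 in aggregate.
Group total = 90 + 547.20 = 637.20.

637.20 dollars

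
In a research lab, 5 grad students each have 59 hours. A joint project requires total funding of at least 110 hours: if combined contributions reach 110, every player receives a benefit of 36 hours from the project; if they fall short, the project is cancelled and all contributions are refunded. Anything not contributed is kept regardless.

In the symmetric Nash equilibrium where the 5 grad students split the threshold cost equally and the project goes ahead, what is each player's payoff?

Equal share of the threshold: 110/5 = 22.
At this profile no one gains by cutting their contribution: any cut drops the total below 110, the project is cancelled, contributions are refunded, and the deviator ends with 59, which is less than 59 − 22 + 36 = 73. Contributing more than 22 just wastes the excess. So contributing exactly 22 is a best response.
Each player's payoff: 59 − 22 + 36 = 73.

73 hours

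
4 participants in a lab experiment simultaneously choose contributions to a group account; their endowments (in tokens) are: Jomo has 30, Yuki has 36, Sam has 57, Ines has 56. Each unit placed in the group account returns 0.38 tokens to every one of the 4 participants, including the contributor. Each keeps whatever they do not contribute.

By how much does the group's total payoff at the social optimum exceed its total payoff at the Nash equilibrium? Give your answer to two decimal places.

93.08 tokens

The private return per contributed unit is 0.38 < 1 for everyone, so the Nash equilibrium is zero contribution and the group total is Σ E_j = 30 + 36 + 57 + 56 = 179.
Each contributed unit returns 1.520 to the group, so the social optimum is full contribution by everyone: group total = 1.520 × 179 = 272.08.
Efficiency loss = (1.520 − 1) × 179 = 93.08.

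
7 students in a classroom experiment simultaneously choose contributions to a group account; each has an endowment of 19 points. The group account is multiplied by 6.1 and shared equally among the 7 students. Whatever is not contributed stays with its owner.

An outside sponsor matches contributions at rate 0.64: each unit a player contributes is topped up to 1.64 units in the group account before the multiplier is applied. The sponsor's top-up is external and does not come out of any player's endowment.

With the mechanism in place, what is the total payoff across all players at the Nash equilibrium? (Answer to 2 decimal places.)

With the mechanism, a contributed unit returns 6.1 × 1.64 / 7 = 1.4291 per unit of net cost to the contributor — now above 1 — so contributing fully is weakly dominant for every player.
At the Nash equilibrium everyone contributes 19. Group total payoff = 6.1 × 1.64 × 133 = 1330.53.

1330.53 points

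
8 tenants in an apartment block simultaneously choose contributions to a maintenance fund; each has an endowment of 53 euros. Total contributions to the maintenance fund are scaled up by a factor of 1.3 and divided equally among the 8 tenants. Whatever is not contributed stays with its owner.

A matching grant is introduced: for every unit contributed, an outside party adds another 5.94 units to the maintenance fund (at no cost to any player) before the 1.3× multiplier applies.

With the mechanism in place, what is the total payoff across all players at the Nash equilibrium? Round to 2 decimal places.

The effective private return per unit is now 1.3 × 6.94 / 8 = 1.1278 > 1, so every player's dominant strategy flips to full contribution.
At the Nash equilibrium everyone contributes 53. Group total payoff = 1.3 × 6.94 × 424 = 3825.33.

3825.33 euros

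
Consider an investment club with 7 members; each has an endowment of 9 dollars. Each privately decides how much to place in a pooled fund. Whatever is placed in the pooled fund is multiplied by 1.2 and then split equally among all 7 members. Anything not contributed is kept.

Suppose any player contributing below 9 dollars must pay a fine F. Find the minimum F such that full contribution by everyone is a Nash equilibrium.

7.46 dollars

Given the others contribute fully, the best deviation is to contribute 0 (any partial contribution still incurs the fine and gives up units whose private return 0.1714 is below 1).
Deviating from 9 to 0 saves 9 dollars but forfeits the deviator's share of the drop in the pooled fund: 1.2/7 × 9 = 1.54.
So the deviation gain is 9 − 1.54 = 7.46, and the fine must be at least 7.46 dollars to wipe it out.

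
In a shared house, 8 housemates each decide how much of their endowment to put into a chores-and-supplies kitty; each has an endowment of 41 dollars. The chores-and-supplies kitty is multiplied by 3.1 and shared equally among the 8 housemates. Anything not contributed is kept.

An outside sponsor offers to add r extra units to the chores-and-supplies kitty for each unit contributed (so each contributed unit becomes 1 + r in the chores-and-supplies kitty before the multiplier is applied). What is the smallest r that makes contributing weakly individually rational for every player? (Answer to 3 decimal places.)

With matching at rate r, one contributed unit becomes (1 + r) in the chores-and-supplies kitty and returns 3.1 × (1 + r) / 8 to the contributor.
Setting this equal to 1: 1 + r = 8/3.1 = 2.5806.
So the minimum matching rate is r = 2.5806 − 1 = 1.581.

1.581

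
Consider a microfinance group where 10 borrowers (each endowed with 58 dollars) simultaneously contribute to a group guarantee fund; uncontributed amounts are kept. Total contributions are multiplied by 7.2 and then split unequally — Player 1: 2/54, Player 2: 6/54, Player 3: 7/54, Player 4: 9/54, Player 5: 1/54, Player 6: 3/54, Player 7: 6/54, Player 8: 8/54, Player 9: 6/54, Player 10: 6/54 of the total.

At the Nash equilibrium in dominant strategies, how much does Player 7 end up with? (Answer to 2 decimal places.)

150.80 dollars

Player j's private return per contributed unit is 7.2 × (j's share). Contributing is weakly dominant for j when that share is at least 1/7.2 = 0.1389, and contributing 0 is dominant otherwise.
Player 4 and Player 8 clear that bar, contributing 58 each; the remaining 8 contribute 0. Total contributed: 116.
Player 7 keeps 58 and receives 7.2 × 116 × 6/54 = 92.80 from the group guarantee fund, for a payoff of 150.80.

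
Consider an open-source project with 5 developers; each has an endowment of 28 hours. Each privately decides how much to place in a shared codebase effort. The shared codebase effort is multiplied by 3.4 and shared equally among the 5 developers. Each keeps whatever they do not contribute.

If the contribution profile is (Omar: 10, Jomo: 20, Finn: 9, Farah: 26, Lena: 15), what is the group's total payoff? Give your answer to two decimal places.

332.00 hours

Total contributed: 10 + 20 + 9 + 26 + 15 = 80; total kept: 5 × 28 − 80 = 60.
The shared codebase effort pays out 3.4 × 80 = 272.00 in aggregate.
Group total = 60 + 272.00 = 332.00.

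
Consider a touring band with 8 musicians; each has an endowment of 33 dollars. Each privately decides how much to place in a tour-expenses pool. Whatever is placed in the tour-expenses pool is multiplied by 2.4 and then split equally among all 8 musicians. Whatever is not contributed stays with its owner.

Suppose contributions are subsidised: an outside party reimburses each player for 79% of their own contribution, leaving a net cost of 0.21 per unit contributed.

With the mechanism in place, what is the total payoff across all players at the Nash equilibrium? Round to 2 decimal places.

842.16 dollars

The effective private return per unit is now (2.4/8) / 0.21 = 1.4286 > 1, so every player's dominant strategy flips to full contribution.
At the Nash equilibrium everyone contributes 33. Group total payoff = 8 × (33 × 0.79 + 2.4 × 33) = 842.16.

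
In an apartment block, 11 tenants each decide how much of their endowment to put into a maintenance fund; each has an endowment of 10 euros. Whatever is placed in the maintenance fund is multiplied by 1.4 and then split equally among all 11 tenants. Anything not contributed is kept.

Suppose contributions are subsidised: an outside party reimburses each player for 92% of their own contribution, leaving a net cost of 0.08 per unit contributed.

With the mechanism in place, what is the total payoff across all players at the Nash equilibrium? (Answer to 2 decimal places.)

The effective private return per unit is now (1.4/11) / 0.08 = 1.5909 > 1, so every player's dominant strategy flips to full contribution.
At the Nash equilibrium everyone contributes 10. Group total payoff = 11 × (10 × 0.92 + 1.4 × 10) = 255.20.

255.20 euros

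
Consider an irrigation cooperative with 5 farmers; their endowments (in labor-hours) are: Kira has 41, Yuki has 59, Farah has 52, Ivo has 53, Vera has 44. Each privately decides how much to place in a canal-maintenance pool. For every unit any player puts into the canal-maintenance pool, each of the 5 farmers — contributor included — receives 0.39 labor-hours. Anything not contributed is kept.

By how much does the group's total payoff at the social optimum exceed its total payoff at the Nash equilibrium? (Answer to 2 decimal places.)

236.55 labor-hours

The private return per contributed unit is 0.39 < 1 for everyone, so the Nash equilibrium is zero contribution and the group total is Σ E_j = 41 + 59 + 52 + 53 + 44 = 249.
Each contributed unit returns 1.950 to the group, so the social optimum is full contribution by everyone: group total = 1.950 × 249 = 485.55.
Efficiency loss = (1.950 − 1) × 249 = 236.55.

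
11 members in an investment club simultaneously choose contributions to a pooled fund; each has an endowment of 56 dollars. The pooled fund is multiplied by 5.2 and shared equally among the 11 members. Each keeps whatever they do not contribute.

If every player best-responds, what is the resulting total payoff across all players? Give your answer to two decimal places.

616.00 dollars

Each contributed unit returns 5.2/11 = 0.4727 to its contributor — below 1 — so contributing 0 is dominant for every player. At the Nash equilibrium everyone keeps their 56, and the group total is 11 × 56 = 616.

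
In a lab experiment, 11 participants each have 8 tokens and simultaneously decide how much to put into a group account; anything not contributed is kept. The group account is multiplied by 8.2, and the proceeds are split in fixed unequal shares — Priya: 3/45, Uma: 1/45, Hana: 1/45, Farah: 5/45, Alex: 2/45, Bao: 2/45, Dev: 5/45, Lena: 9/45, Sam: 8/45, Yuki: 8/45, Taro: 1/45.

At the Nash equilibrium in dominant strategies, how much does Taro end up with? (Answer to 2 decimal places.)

Player j's private return per contributed unit is 8.2 × (j's share). Contributing is weakly dominant for j when that share is at least 1/8.2 = 0.1220, and contributing 0 is dominant otherwise.
Lena, Sam and Yuki are above the threshold, contributing 8 each; the remaining 8 contribute 0. Total contributed: 24.
Taro keeps 8 and receives 8.2 × 24 × 1/45 = 4.37 from the group account, for a payoff of 12.37.

12.37 tokens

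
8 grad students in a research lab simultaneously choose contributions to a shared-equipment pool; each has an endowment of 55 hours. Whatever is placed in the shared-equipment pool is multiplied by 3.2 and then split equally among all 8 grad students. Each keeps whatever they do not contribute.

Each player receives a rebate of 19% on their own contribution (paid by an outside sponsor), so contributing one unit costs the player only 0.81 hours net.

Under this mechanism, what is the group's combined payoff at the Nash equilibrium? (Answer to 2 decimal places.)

The effective private return is (3.2/8) / 0.81 = 0.4938, which is still under 1, so the mechanism doesn't change anyone's dominant strategy: zero contribution.
Everyone keeps their endowment and the group total is 8 × 55 = 440.

440.00 hours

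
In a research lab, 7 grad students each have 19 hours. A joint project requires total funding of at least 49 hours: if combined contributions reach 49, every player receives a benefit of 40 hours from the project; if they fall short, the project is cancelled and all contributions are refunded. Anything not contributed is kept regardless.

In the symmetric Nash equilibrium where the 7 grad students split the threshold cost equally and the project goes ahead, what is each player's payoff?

Equal share of the threshold: 49/7 = 7.
At this profile no one gains by cutting their contribution: any cut drops the total below 49, the project is cancelled, contributions are refunded, and the deviator ends with 19, which is less than 19 − 7 + 40 = 52. Contributing more than 7 just wastes the excess. So contributing exactly 7 is a best response.
Each player's payoff: 19 − 7 + 40 = 52.

52 hours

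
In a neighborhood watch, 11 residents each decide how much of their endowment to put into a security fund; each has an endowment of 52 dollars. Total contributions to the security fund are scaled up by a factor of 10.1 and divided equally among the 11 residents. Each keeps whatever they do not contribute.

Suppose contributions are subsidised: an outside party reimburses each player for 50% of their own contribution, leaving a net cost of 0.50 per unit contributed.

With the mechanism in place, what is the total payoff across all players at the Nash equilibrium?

Under the mechanism each unit contributed yields (10.1/11) / 0.50 = 1.8364 back to its contributor per unit of net cost, which exceeds 1, making full contribution the dominant choice for everyone.
So the Nash equilibrium is full contribution by all 11; the group earns 11 × (52 × 0.50 + 10.1 × 52) = 6063.20.

6063.20 dollars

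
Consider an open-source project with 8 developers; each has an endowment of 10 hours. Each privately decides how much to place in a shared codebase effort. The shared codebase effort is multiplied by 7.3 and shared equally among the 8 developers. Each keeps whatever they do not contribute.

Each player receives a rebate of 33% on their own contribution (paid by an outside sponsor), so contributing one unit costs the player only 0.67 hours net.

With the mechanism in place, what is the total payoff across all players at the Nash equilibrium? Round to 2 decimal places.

Under the mechanism each unit contributed yields (7.3/8) / 0.67 = 1.3619 back to its contributor per unit of net cost, which exceeds 1, making full contribution the dominant choice for everyone.
So the Nash equilibrium is full contribution by all 8; the group earns 8 × (10 × 0.33 + 7.3 × 10) = 610.40.

610.40 hours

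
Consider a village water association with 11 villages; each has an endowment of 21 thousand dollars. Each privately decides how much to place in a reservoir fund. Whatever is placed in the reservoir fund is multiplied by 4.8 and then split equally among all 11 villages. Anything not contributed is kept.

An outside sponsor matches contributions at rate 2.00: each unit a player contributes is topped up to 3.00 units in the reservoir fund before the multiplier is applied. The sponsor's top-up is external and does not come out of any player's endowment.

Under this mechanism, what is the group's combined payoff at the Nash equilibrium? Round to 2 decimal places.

3326.40 thousand dollars

Under the mechanism each unit contributed yields 4.8 × 3.00 / 11 = 1.3091 back to its contributor per unit of net cost, which exceeds 1, making full contribution the dominant choice for everyone.
So the Nash equilibrium is full contribution by all 11; the group earns 4.8 × 3.00 × 231 = 3326.40.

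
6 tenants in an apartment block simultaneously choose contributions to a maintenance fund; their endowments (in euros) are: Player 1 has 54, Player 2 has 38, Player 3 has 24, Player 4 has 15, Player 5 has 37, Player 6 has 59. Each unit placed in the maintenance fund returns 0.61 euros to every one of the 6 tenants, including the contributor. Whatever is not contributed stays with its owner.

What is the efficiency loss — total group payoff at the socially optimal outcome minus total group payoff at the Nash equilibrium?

603.82 euros

The private return per contributed unit is 0.61 < 1 for everyone, so the Nash equilibrium is zero contribution and the group total is Σ E_j = 54 + 38 + 24 + 15 + 37 + 59 = 227.
Each contributed unit returns 3.660 to the group, so the social optimum is full contribution by everyone: group total = 3.660 × 227 = 830.82.
Efficiency loss = (3.660 − 1) × 227 = 603.82.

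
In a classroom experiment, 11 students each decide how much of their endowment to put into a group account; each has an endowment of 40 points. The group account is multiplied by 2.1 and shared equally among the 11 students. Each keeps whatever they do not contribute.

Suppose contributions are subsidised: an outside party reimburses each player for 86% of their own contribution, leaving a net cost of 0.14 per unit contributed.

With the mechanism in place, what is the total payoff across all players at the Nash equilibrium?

1302.40 points

With the mechanism, a contributed unit returns (2.1/11) / 0.14 = 1.3636 per unit of net cost to the contributor — now above 1 — so contributing fully is weakly dominant for every player.
So the Nash equilibrium is full contribution by all 11; the group earns 11 × (40 × 0.86 + 2.1 × 40) = 1302.40.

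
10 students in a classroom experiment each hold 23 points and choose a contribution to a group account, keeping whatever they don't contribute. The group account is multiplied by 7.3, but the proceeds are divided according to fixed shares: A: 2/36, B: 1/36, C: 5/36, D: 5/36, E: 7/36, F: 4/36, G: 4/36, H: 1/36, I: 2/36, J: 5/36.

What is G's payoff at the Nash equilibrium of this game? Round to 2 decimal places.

97.62 points

Each unit j contributes comes back to j as 7.3 × (j's share), so j prefers to contribute only if that share exceeds 1/7.3 = 0.1370; otherwise keeping the unit dominates.
C, D, E and J clear that bar, contributing 23 each; the remaining 6 contribute 0. Total contributed: 92.
G keeps 23 and receives 7.3 × 92 × 4/36 = 74.62 from the group account, for a payoff of 97.62.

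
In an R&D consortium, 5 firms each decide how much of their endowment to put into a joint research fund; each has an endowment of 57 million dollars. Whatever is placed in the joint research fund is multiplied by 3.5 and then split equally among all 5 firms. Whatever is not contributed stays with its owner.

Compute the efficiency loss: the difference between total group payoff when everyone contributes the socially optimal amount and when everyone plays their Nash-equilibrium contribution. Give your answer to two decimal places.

Each contributed unit returns 3.5/5 = 0.7000 to its contributor — below 1 — so contributing 0 is dominant for every player. At the Nash equilibrium everyone keeps their 57, and the group total is 5 × 57 = 285.
Each contributed unit returns 3.500 to the group as a whole (0.7000 to each of 5 players), which exceeds 1, so the social optimum is full contribution: group total = 3.500 × 285 = 997.50.
Efficiency loss = 997.50 − 285 = 712.50.

712.50 million dollars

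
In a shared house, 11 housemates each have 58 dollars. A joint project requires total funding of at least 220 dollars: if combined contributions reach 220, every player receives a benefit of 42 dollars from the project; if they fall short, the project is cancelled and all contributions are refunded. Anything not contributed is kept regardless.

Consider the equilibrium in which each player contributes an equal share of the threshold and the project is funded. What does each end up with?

Equal share of the threshold: 220/11 = 20.
At this profile no one gains by cutting their contribution: any cut drops the total below 220, the project is cancelled, contributions are refunded, and the deviator ends with 58, which is less than 58 − 20 + 42 = 80. Contributing more than 20 just wastes the excess. So contributing exactly 20 is a best response.
Each player's payoff: 58 − 20 + 42 = 80.

80 dollars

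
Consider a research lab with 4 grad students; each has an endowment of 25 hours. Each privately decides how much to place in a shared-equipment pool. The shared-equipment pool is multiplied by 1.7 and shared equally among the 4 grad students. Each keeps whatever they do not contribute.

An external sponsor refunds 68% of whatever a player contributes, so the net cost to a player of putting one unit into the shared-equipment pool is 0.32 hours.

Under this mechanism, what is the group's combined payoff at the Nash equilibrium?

238.00 hours

The effective private return per unit is now (1.7/4) / 0.32 = 1.3281 > 1, so every player's dominant strategy flips to full contribution.
At the Nash equilibrium everyone contributes 25. Group total payoff = 4 × (25 × 0.68 + 1.7 × 25) = 238.00.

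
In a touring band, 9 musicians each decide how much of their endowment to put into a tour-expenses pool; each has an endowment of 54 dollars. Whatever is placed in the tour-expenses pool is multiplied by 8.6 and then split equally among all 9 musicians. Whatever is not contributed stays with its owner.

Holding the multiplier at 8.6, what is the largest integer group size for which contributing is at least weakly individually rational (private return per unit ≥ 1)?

8

Private return per unit is 8.6/(group size), which is ≥ 1 whenever the group size is ≤ 8.6.
The largest such integer is 8.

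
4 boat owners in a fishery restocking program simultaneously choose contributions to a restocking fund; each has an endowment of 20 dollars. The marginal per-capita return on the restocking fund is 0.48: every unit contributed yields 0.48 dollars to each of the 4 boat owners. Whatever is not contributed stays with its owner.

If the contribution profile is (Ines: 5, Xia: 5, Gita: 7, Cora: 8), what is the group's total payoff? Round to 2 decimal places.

Total contributed: 5 + 5 + 7 + 8 = 25; total kept: 4 × 20 − 25 = 55.
The restocking fund pays out 0.48 × 4 × 25 = 48.00 in aggregate.
Group total = 55 + 48.00 = 103.00.

103.00 dollars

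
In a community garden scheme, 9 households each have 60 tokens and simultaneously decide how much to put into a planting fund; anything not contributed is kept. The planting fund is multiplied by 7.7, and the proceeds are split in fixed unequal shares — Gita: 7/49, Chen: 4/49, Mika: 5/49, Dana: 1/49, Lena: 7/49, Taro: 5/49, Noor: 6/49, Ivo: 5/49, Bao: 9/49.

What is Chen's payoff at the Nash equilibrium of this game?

173.14 tokens

For player j, contributing a unit is worthwhile iff 7.7 × (j's share) ≥ 1, i.e. iff j's share is at least 0.1299.
The shares above 0.1299 belong to Gita, Lena and Bao, contributing 60 each; the remaining 6 contribute 0. Total contributed: 180.
Chen keeps 60 and receives 7.7 × 180 × 4/49 = 113.14 from the planting fund, for a payoff of 173.14.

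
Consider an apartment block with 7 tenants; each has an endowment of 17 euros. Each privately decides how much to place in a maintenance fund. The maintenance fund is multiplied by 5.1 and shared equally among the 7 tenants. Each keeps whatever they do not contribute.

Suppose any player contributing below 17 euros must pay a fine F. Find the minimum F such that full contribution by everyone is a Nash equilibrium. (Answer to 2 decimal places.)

4.61 euros

Given the others contribute fully, the best deviation is to contribute 0 (any partial contribution still incurs the fine and gives up units whose private return 0.7286 is below 1).
Deviating from 17 to 0 saves 17 euros but forfeits the deviator's share of the drop in the maintenance fund: 5.1/7 × 17 = 12.39.
So the deviation gain is 17 − 12.39 = 4.61, and the fine must be at least 4.61 euros to wipe it out.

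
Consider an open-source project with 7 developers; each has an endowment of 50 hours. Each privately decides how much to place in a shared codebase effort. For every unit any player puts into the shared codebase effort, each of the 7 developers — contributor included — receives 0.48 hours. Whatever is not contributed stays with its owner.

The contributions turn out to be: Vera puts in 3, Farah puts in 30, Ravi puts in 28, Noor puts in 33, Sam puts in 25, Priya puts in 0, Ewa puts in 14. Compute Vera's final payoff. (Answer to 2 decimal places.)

110.84 hours

Total contributed: 3 + 30 + 28 + 33 + 25 + 0 + 14 = 133.
Each receives 0.48 × 133 = 63.84 from the shared codebase effort.
Vera keeps 50 − 3 = 47, so Vera's payoff is 47 + 63.84 = 110.84.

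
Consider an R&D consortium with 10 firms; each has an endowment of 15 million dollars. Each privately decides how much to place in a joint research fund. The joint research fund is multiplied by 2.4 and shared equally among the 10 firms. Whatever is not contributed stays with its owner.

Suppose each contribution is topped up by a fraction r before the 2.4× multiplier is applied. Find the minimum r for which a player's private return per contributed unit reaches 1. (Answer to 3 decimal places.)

With matching at rate r, one contributed unit becomes (1 + r) in the joint research fund and returns 2.4 × (1 + r) / 10 to the contributor.
Setting this equal to 1: 1 + r = 10/2.4 = 4.1667.
So the minimum matching rate is r = 4.1667 − 1 = 3.167.

3.167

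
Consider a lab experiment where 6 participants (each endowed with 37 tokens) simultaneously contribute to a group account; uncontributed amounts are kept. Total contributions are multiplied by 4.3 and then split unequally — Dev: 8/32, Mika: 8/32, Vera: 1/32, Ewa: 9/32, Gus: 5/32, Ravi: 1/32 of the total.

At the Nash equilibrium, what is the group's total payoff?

For player j, contributing a unit is worthwhile iff 4.3 × (j's share) ≥ 1, i.e. iff j's share is at least 0.2326.
Dev, Mika and Ewa are above the threshold, contributing 37 each; the remaining 3 contribute 0. Total contributed: 111.
The group account pays out 4.3 × 111 = 477.30 in total (split across the unequal shares, but the aggregate is all that matters for the group sum).
The 3 free-riders keep 37 each, adding 111. Group total = 111 + 477.30 = 588.30.

588.30 tokens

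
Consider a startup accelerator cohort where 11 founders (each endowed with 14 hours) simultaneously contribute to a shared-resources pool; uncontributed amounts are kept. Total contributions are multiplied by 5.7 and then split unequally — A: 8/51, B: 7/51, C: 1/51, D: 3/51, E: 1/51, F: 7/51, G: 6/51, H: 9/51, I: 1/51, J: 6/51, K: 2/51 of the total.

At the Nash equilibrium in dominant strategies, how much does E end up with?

Each unit j contributes comes back to j as 5.7 × (j's share), so j prefers to contribute only if that share exceeds 1/5.7 = 0.1754; otherwise keeping the unit dominates.
H alone (share 9/51) is above the threshold, contributing 14; the remaining 10 contribute 0. Total contributed: 14.
E keeps 14 and receives 5.7 × 14 × 1/51 = 1.56 from the shared-resources pool, for a payoff of 15.56.

15.56 hours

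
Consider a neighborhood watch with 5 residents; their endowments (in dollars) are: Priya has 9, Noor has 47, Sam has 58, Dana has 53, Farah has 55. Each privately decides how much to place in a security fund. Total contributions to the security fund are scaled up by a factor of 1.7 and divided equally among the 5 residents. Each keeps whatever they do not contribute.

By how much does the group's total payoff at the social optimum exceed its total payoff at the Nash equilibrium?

155.40 dollars

The private return per contributed unit is 1.7/5 = 0.3400 < 1 for every player regardless of endowment, so the Nash equilibrium is zero contribution and the group total is Σ E_j = 9 + 47 + 58 + 53 + 55 = 222.
Each contributed unit returns 1.700 to the group, so the social optimum is full contribution by everyone: group total = 1.700 × 222 = 377.40.
Efficiency loss = (1.700 − 1) × 222 = 155.40.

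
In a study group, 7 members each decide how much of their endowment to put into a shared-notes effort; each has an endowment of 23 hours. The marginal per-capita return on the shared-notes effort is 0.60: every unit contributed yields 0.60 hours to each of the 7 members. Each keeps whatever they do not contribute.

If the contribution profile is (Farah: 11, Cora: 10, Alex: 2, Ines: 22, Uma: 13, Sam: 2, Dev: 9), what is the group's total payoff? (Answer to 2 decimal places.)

Total contributed: 11 + 10 + 2 + 22 + 13 + 2 + 9 = 69; total kept: 7 × 23 − 69 = 92.
The shared-notes effort pays out 0.60 × 7 × 69 = 289.80 in aggregate.
Group total = 92 + 289.80 = 381.80.

381.80 hours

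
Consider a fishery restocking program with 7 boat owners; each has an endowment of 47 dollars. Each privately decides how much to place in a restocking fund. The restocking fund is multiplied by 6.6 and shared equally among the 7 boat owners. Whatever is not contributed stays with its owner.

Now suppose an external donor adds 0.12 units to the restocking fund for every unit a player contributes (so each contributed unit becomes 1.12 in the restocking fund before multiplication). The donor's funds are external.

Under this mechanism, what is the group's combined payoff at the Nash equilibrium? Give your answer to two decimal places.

2431.97 dollars

With the mechanism, a contributed unit returns 6.6 × 1.12 / 7 = 1.0560 per unit of net cost to the contributor — now above 1 — so contributing fully is weakly dominant for every player.
At the Nash equilibrium everyone contributes 47. Group total payoff = 6.6 × 1.12 × 329 = 2431.97.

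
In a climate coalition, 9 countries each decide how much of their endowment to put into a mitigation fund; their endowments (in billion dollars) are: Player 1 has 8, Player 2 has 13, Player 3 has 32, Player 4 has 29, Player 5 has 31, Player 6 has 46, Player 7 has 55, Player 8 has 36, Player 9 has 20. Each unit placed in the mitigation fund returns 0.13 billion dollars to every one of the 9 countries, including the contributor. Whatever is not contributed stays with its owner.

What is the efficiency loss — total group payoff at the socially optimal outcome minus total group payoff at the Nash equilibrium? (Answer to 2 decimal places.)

45.90 billion dollars

The private return per contributed unit is 0.13 < 1 for everyone, so the Nash equilibrium is zero contribution and the group total is Σ E_j = 8 + 13 + 32 + 29 + 31 + 46 + 55 + 36 + 20 = 270.
Each contributed unit returns 1.170 to the group, so the social optimum is full contribution by everyone: group total = 1.170 × 270 = 315.90.
Efficiency loss = (1.170 − 1) × 270 = 45.90.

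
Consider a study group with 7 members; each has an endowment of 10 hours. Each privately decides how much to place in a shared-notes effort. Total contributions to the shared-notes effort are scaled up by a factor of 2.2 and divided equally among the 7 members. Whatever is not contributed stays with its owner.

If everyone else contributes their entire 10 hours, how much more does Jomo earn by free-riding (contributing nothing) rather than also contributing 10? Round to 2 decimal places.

6.86 hours

Switching from a contribution of 10 to 0 lets Jomo keep an extra 10 hours, but lowers the shared-notes effort by 10, which costs Jomo their own share of that drop: 2.2/7 × 10 = 3.14.
Net gain = 10 − 3.14 = 6.86. The private return per contributed unit (0.3143) is below 1, so free-riding is indeed the best response regardless of what the others do.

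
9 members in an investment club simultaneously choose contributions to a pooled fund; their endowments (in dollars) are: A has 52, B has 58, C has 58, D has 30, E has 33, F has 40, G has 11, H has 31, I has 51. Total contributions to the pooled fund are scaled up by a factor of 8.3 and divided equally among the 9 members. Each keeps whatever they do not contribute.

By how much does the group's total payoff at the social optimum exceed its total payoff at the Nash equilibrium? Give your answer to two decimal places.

The private return per contributed unit is 8.3/9 = 0.9222 < 1 for every player regardless of endowment, so the Nash equilibrium is zero contribution and the group total is Σ E_j = 52 + 58 + 58 + 30 + 33 + 40 + 11 + 31 + 51 = 364.
Each contributed unit returns 8.300 to the group, so the social optimum is full contribution by everyone: group total = 8.300 × 364 = 3021.20.
Efficiency loss = (8.300 − 1) × 364 = 2657.20.

2657.20 dollars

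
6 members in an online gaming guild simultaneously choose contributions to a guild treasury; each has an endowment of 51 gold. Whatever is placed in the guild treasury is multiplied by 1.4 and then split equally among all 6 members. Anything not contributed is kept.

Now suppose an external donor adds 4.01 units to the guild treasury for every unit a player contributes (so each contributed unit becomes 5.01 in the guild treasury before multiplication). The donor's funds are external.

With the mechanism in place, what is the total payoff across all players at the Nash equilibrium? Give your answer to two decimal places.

The effective private return per unit is now 1.4 × 5.01 / 6 = 1.1690 > 1, so every player's dominant strategy flips to full contribution.
At the Nash equilibrium everyone contributes 51. Group total payoff = 1.4 × 5.01 × 306 = 2146.28.

2146.28 gold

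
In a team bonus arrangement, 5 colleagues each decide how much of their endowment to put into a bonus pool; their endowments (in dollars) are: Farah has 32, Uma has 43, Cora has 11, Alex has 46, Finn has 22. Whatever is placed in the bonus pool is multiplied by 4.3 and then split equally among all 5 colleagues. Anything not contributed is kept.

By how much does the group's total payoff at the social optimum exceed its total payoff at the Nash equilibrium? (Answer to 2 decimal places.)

The private return per contributed unit is 4.3/5 = 0.8600 < 1 for every player regardless of endowment, so the Nash equilibrium is zero contribution and the group total is Σ E_j = 32 + 43 + 11 + 46 + 22 = 154.
Each contributed unit returns 4.300 to the group, so the social optimum is full contribution by everyone: group total = 4.300 × 154 = 662.20.
Efficiency loss = (4.300 − 1) × 154 = 508.20.

508.20 dollars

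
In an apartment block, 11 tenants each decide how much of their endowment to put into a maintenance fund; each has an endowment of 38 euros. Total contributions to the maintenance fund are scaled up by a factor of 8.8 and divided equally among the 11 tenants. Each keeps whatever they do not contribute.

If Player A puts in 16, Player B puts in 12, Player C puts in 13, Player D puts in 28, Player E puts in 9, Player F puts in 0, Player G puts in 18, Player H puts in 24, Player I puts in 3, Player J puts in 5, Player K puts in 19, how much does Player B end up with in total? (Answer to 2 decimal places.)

Total contributed: 16 + 12 + 13 + 28 + 9 + 0 + 18 + 24 + 3 + 5 + 19 = 147.
Each receives 8.8 × 147 / 11 = 117.60 from the maintenance fund.
Player B keeps 38 − 12 = 26, so Player B's payoff is 26 + 117.60 = 143.60.

143.60 euros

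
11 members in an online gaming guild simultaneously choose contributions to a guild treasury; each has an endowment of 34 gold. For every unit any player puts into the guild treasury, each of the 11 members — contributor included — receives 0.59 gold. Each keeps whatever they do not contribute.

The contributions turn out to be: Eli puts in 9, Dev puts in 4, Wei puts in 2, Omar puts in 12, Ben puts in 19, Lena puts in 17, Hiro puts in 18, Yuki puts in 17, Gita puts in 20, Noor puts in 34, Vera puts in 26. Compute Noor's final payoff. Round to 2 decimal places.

105.02 gold

Total contributed: 9 + 4 + 2 + 12 + 19 + 17 + 18 + 17 + 20 + 34 + 26 = 178.
Each receives 0.59 × 178 = 105.02 from the guild treasury.
Noor keeps 34 − 34 = 0, so Noor's payoff is 0 + 105.02 = 105.02.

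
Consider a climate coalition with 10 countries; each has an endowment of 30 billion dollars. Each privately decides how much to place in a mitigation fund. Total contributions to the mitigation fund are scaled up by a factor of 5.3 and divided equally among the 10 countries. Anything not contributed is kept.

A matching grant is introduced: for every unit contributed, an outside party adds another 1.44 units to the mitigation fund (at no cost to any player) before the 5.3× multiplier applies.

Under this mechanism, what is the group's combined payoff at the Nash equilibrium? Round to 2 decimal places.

3879.60 billion dollars

Under the mechanism each unit contributed yields 5.3 × 2.44 / 10 = 1.2932 back to its contributor per unit of net cost, which exceeds 1, making full contribution the dominant choice for everyone.
So the Nash equilibrium is full contribution by all 10; the group earns 5.3 × 2.44 × 300 = 3879.60.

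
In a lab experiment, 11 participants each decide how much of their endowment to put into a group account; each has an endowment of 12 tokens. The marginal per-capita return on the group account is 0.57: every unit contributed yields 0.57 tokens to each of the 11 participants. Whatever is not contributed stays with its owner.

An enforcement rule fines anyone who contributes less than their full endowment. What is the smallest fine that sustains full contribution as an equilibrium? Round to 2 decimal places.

5.16 tokens

Given the others contribute fully, the best deviation is to contribute 0 (any partial contribution still incurs the fine and gives up units whose private return 0.57 is below 1).
Deviating from 12 to 0 saves 12 tokens but forfeits the deviator's share of the drop in the group account: 0.57 × 12 = 6.84.
So the deviation gain is 12 − 6.84 = 5.16, and the fine must be at least 5.16 tokens to wipe it out.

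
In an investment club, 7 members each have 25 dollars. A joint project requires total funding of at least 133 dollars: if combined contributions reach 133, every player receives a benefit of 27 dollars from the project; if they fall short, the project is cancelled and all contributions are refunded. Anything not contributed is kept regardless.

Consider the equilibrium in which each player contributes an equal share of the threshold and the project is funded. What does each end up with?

33 dollars

Equal share of the threshold: 133/7 = 19.
At this profile no one gains by cutting their contribution: any cut drops the total below 133, the project is cancelled, contributions are refunded, and the deviator ends with 25, which is less than 25 − 19 + 27 = 33. Contributing more than 19 just wastes the excess. So contributing exactly 19 is a best response.
Each player's payoff: 25 − 19 + 27 = 33.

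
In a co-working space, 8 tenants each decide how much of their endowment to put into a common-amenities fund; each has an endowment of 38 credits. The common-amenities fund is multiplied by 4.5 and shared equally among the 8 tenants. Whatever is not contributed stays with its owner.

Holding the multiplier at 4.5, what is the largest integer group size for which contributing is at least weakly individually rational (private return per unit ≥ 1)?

Private return per unit is 4.5/(group size), which is ≥ 1 whenever the group size is ≤ 4.5.
The largest such integer is 4.

4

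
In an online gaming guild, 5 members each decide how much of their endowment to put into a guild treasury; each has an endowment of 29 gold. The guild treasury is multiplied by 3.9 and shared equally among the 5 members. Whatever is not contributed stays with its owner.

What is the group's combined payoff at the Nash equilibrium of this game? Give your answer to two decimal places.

Each contributed unit returns 3.9/5 = 0.7800 to its contributor — below 1 — so contributing 0 is dominant for every player. At the Nash equilibrium everyone keeps their 29, and the group total is 5 × 29 = 145.

145.00 gold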